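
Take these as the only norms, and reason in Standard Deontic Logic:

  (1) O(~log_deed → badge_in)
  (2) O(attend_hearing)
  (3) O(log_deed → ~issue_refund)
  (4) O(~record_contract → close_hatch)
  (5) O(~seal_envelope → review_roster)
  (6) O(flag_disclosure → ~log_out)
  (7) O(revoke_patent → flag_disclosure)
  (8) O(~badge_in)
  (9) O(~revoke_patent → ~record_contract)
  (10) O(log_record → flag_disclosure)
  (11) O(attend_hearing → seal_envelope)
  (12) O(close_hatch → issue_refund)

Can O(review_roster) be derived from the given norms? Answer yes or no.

Premise 5 is O(~seal_envelope → review_roster), but O(~seal_envelope) is not derivable from the premises, so it does not yield O(review_roster).
No other premise forces O(review_roster). An ideal world satisfying every premise can still have review_roster false, so O(review_roster) is not derivable.

No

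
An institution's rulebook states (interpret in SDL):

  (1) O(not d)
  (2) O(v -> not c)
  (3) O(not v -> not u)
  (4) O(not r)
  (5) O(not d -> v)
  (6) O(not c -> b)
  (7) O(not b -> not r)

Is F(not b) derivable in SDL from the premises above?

Yes

Premise 1 states O(not d) outright.
With premise 5, O(not d -> v), the K-axiom yields O(v).
From O(v) and premise 2, O(v -> not c), we obtain O(not c).
Premise 6 is O(not c -> b); since O(not c), deontic closure gives O(b).
Premises 3, 4, 7 do not contribute to this derivation.
So O(b) holds, i.e. F(not b). The claim follows.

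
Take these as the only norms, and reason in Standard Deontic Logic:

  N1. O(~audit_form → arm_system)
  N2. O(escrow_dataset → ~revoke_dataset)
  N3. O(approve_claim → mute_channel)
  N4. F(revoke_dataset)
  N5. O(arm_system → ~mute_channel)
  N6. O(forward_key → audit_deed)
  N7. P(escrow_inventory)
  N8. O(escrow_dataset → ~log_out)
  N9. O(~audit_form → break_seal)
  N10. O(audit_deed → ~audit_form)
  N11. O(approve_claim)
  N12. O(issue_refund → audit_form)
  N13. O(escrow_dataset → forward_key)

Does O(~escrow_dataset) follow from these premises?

Yes

From premise 11 we have O(approve_claim).
With premise 3, O(approve_claim → mute_channel), the K-axiom yields O(mute_channel).
The contrapositive of premise 5 (O(arm_system → ~mute_channel)) is O(mute_channel → ~arm_system), and O(mute_channel) is already established, so O(~arm_system).
The contrapositive of premise 1 (O(~audit_form → arm_system)) is O(~arm_system → audit_form), and O(~arm_system) is already established, so O(audit_form).
Premise 10 is O(audit_deed → ~audit_form); contrapositively O(audit_form → ~audit_deed). Since O(audit_form) holds, K gives O(~audit_deed).
Premise 6, O(forward_key → audit_deed), contraposes to O(~audit_deed → ~forward_key); with O(~audit_deed) we get O(~forward_key).
The contrapositive of premise 13 (O(escrow_dataset → forward_key)) is O(~forward_key → ~escrow_dataset), and O(~forward_key) is already established, so O(~escrow_dataset).
Premises 2, 4, 7, 8, 9, 12 do not contribute to this derivation.
So O(~escrow_dataset) follows.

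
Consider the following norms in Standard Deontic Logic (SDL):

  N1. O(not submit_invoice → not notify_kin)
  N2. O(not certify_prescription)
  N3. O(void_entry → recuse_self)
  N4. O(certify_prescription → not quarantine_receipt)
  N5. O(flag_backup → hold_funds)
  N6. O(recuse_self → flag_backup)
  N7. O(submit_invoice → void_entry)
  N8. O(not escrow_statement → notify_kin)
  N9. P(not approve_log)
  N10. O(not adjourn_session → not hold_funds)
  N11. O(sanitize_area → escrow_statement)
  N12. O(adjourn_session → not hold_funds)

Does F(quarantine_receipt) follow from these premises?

Premise 4 is O(certify_prescription → not quarantine_receipt), but O(certify_prescription) is not derivable from the premises, so it does not yield O(not quarantine_receipt).
No other premise forces O(not quarantine_receipt). An ideal world satisfying every premise can still have quarantine_receipt true, so F(quarantine_receipt) is not derivable.

No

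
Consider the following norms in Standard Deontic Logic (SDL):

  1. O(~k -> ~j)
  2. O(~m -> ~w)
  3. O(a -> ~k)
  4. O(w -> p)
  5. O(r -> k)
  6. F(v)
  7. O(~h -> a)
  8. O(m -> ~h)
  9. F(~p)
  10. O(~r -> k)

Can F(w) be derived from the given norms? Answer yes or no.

Premises 10 and 5 cover both cases: O(~r -> k) and O(r -> k). Since ~r ∨ r is a tautology, O(k) follows.
Premise 3, O(a -> ~k), contraposes to O(k -> ~a); with O(k) we get O(~a).
Premise 7 is O(~h -> a); contrapositively O(~a -> h). Since O(~a) holds, K gives O(h).
Premise 8 is O(m -> ~h); contrapositively O(h -> ~m). Since O(h) holds, K gives O(~m).
Premise 2 is O(~m -> ~w); since O(~m), deontic closure gives O(~w).
Premises 1, 4, 6, 9 do not contribute to this derivation.
So O(~w) holds, i.e. F(w). The claim follows.

Yes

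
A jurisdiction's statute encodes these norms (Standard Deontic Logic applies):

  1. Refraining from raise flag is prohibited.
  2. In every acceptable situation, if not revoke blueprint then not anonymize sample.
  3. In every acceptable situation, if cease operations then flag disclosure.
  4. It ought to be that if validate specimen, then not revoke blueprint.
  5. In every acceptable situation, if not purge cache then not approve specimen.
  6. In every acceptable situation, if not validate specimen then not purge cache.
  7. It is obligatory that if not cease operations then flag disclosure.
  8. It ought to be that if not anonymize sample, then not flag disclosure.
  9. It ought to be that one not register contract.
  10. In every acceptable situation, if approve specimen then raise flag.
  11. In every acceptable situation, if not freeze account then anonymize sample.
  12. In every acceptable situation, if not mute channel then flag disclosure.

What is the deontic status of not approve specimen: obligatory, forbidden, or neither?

Premises 7 and 3 are O(¬cease_operations → flag_disclosure) and O(cease_operations → flag_disclosure); every ideal world satisfies ¬cease_operations or cease_operations, so in either case flag_disclosure holds — hence O(flag_disclosure).
Premise 8, O(¬anonymize_sample → ¬flag_disclosure), contraposes to O(flag_disclosure → anonymize_sample); with O(flag_disclosure) we get O(anonymize_sample).
Premise 2, O(¬revoke_blueprint → ¬anonymize_sample), contraposes to O(anonymize_sample → revoke_blueprint); with O(anonymize_sample) we get O(revoke_blueprint).
Premise 4 is O(validate_specimen → ¬revoke_blueprint); contrapositively O(revoke_blueprint → ¬validate_specimen). Since O(revoke_blueprint) holds, K gives O(¬validate_specimen).
Applying K to premise 6 (O(¬validate_specimen → ¬purge_cache)) and O(¬validate_specimen) yields O(¬purge_cache).
Applying K to premise 5 (O(¬purge_cache → ¬approve_specimen)) and O(¬purge_cache) yields O(¬approve_specimen).
Premises 1, 9, 10, 11, 12 do not contribute to this derivation.
Hence ¬approve_specimen is obligatory.

Obligatory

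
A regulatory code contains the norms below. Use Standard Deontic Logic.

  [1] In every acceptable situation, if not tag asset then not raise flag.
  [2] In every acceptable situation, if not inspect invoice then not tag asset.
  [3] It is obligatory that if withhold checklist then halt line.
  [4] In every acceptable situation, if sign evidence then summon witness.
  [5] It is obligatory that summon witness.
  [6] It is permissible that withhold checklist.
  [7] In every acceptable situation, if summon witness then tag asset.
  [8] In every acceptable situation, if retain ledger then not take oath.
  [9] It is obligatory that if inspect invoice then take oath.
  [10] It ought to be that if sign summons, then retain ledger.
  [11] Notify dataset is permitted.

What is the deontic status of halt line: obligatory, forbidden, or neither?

Neither

Premise 3 is O(withhold_checklist → halt_line), but O(withhold_checklist) is not derivable from the premises (the permission P(withhold_checklist) asserts only ¬O(¬withhold_checklist), not O(withhold_checklist)), so it does not yield O(halt_line).
No premise or chain of K-axiom applications forces O(halt_line), and none forces O(¬halt_line). So halt_line is neither obligatory nor forbidden under these norms.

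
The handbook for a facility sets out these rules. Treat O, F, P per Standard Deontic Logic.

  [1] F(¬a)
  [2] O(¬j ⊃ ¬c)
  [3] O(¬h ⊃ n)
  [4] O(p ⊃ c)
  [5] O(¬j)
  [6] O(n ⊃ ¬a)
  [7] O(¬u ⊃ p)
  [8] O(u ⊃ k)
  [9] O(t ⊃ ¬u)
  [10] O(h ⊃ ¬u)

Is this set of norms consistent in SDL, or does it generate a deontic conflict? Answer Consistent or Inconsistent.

Inconsistent

F(¬a) at premise 1 means O(a).
The contrapositive of premise 6 (O(n ⊃ ¬a)) is O(a ⊃ ¬n), and O(a) is already established, so O(¬n).
The contrapositive of premise 3 (O(¬h ⊃ n)) is O(¬n ⊃ h), and O(¬n) is already established, so O(h).
Applying K to premise 10 (O(h ⊃ ¬u)) and O(h) yields O(¬u).
With premise 7, O(¬u ⊃ p), the K-axiom yields O(p).
Premise 4 is O(p ⊃ c); since O(p), deontic closure gives O(c).
Premise 2 is O(¬j ⊃ ¬c); contrapositively O(c ⊃ j). Since O(c) holds, K gives O(j).
Yet premise 5 states O(¬j).
We now have both O(j) and O(¬j) — j is simultaneously obligatory and forbidden, violating the D-axiom.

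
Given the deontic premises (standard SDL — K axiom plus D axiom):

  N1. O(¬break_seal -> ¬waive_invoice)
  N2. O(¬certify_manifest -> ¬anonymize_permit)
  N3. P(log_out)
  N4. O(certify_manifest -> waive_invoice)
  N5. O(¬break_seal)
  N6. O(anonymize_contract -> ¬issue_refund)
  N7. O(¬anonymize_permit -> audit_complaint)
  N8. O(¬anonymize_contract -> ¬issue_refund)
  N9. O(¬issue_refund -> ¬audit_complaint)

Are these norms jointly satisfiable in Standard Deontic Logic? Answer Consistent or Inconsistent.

Premises 6 and 8 are O(anonymize_contract -> ¬issue_refund) and O(¬anonymize_contract -> ¬issue_refund); every ideal world satisfies anonymize_contract or ¬anonymize_contract, so in either case ¬issue_refund holds — hence O(¬issue_refund).
From O(¬issue_refund) and premise 9, O(¬issue_refund -> ¬audit_complaint), we obtain O(¬audit_complaint).
Premise 7 is O(¬anonymize_permit -> audit_complaint); contrapositively O(¬audit_complaint -> anonymize_permit). Since O(¬audit_complaint) holds, K gives O(anonymize_permit).
Premise 2 is O(¬certify_manifest -> ¬anonymize_permit); contrapositively O(anonymize_permit -> certify_manifest). Since O(anonymize_permit) holds, K gives O(certify_manifest).
From O(certify_manifest) and premise 4, O(certify_manifest -> waive_invoice), we obtain O(waive_invoice).
Premise 1 is O(¬break_seal -> ¬waive_invoice); contrapositively O(waive_invoice -> break_seal). Since O(waive_invoice) holds, K gives O(break_seal).
Yet premise 5 states O(¬break_seal).
We now have both O(break_seal) and O(¬break_seal) — break_seal is simultaneously obligatory and forbidden, violating the D-axiom.

Inconsistent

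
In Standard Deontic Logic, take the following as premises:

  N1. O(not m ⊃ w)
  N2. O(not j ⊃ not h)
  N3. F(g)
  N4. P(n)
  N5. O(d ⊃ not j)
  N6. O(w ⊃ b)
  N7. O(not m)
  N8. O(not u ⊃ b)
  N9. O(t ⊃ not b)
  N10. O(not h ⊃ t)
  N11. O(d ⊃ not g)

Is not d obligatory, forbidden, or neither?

Premise 7 states O(not m) outright.
Premise 1 is O(not m ⊃ w); since O(not m), deontic closure gives O(w).
Applying K to premise 6 (O(w ⊃ b)) and O(w) yields O(b).
Premise 9 is O(t ⊃ not b); contrapositively O(b ⊃ not t). Since O(b) holds, K gives O(not t).
Premise 10, O(not h ⊃ t), contraposes to O(not t ⊃ h); with O(not t) we get O(h).
Premise 2 is O(not j ⊃ not h); contrapositively O(h ⊃ j). Since O(h) holds, K gives O(j).
The contrapositive of premise 5 (O(d ⊃ not j)) is O(j ⊃ not d), and O(j) is already established, so O(not d).
Premises 3, 4, 8, 11 do not contribute to this derivation.
Hence not d is obligatory.

Obligatory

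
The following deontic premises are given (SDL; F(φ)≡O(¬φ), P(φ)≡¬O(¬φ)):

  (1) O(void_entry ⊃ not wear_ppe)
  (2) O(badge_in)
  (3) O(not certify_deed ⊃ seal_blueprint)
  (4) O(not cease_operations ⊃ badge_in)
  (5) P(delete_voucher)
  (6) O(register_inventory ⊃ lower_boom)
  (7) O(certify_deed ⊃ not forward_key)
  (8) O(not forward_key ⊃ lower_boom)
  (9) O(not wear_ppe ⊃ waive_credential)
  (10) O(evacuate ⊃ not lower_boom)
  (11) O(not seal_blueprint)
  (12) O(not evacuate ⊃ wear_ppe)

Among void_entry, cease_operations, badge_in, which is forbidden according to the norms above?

void_entry

Premise 11 gives O(not seal_blueprint).
The contrapositive of premise 3 (O(not certify_deed ⊃ seal_blueprint)) is O(not seal_blueprint ⊃ certify_deed), and O(not seal_blueprint) is already established, so O(certify_deed).
Premise 7 is O(certify_deed ⊃ not forward_key); since O(certify_deed), deontic closure gives O(not forward_key).
Applying K to premise 8 (O(not forward_key ⊃ lower_boom)) and O(not forward_key) yields O(lower_boom).
Premise 10, O(evacuate ⊃ not lower_boom), contraposes to O(lower_boom ⊃ not evacuate); with O(lower_boom) we get O(not evacuate).
With premise 12, O(not evacuate ⊃ wear_ppe), the K-axiom yields O(wear_ppe).
The contrapositive of premise 1 (O(void_entry ⊃ not wear_ppe)) is O(wear_ppe ⊃ not void_entry), and O(wear_ppe) is already established, so O(not void_entry).
So O(not void_entry) holds, i.e. void_entry is forbidden. None of the other listed options is forbidden under the premises.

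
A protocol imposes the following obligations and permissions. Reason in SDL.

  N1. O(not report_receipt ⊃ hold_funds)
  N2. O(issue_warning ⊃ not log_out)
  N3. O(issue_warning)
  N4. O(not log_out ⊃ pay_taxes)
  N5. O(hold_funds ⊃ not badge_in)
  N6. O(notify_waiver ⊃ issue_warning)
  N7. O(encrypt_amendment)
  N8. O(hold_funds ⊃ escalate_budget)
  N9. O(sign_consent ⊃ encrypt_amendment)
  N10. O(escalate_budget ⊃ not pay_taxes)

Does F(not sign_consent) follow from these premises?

Premise 9 is O(sign_consent ⊃ encrypt_amendment); even if O(encrypt_amendment) held, inferring O(sign_consent) would be affirming the consequent — invalid.
No other premise forces O(sign_consent). An ideal world satisfying every premise can still have not sign_consent true, so F(not sign_consent) is not derivable.

No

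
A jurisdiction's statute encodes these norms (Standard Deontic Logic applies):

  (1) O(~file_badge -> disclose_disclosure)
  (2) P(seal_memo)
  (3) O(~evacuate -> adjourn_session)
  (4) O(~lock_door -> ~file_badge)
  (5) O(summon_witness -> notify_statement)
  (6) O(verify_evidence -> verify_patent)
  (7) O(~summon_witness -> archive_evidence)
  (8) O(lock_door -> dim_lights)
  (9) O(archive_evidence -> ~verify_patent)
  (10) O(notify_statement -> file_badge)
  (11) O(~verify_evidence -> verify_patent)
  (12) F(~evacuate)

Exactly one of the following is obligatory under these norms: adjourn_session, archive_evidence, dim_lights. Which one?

dim_lights

By case analysis on ~verify_evidence: premise 11 gives O(~verify_evidence -> verify_patent) and premise 6 gives O(verify_evidence -> verify_patent), so O(verify_patent) either way.
Premise 9, O(archive_evidence -> ~verify_patent), contraposes to O(verify_patent -> ~archive_evidence); with O(verify_patent) we get O(~archive_evidence).
Premise 7 is O(~summon_witness -> archive_evidence); contrapositively O(~archive_evidence -> summon_witness). Since O(~archive_evidence) holds, K gives O(summon_witness).
With premise 5, O(summon_witness -> notify_statement), the K-axiom yields O(notify_statement).
Premise 10 is O(notify_statement -> file_badge); since O(notify_statement), deontic closure gives O(file_badge).
Premise 4 is O(~lock_door -> ~file_badge); contrapositively O(file_badge -> lock_door). Since O(file_badge) holds, K gives O(lock_door).
Applying K to premise 8 (O(lock_door -> dim_lights)) and O(lock_door) yields O(dim_lights).
So O(dim_lights) holds — dim_lights is obligatory. None of the other listed options is made obligatory by any chain of premises.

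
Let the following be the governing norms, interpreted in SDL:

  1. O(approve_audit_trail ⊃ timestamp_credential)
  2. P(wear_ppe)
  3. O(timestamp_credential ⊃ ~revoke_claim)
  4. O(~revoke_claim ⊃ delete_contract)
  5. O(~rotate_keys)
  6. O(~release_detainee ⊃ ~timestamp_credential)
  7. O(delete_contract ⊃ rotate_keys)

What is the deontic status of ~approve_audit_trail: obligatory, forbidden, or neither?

Premise 5 states O(~rotate_keys) outright.
Premise 7, O(delete_contract ⊃ rotate_keys), contraposes to O(~rotate_keys ⊃ ~delete_contract); with O(~rotate_keys) we get O(~delete_contract).
Premise 4 is O(~revoke_claim ⊃ delete_contract); contrapositively O(~delete_contract ⊃ revoke_claim). Since O(~delete_contract) holds, K gives O(revoke_claim).
Premise 3 is O(timestamp_credential ⊃ ~revoke_claim); contrapositively O(revoke_claim ⊃ ~timestamp_credential). Since O(revoke_claim) holds, K gives O(~timestamp_credential).
Premise 1 is O(approve_audit_trail ⊃ timestamp_credential); contrapositively O(~timestamp_credential ⊃ ~approve_audit_trail). Since O(~timestamp_credential) holds, K gives O(~approve_audit_trail).
Premises 2, 6 do not contribute to this derivation.
Hence ~approve_audit_trail is obligatory.

Obligatory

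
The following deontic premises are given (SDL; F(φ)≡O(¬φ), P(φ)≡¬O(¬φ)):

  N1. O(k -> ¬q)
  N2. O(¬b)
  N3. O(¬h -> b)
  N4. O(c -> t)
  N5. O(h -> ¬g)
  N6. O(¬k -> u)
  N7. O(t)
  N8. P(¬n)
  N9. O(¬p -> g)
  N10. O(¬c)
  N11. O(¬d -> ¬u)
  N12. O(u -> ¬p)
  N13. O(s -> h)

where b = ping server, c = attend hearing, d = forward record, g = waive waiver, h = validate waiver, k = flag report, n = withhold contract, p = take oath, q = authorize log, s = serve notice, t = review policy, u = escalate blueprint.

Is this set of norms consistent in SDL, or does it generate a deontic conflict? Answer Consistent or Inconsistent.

Premise 4 is O(c -> t); even if O(t) held, inferring O(c) would be affirming the consequent — invalid.
So O(c) is not derivable, and the apparent clash with O(¬c) does not arise.
A world satisfying every obligation exists (e.g. b=false, c=false, d=false, g=false, h=true, k=true, n=false, p=true, q=false, s=false, t=true, u=false); no atom is both obligatory and forbidden, so the set is consistent.

Consistent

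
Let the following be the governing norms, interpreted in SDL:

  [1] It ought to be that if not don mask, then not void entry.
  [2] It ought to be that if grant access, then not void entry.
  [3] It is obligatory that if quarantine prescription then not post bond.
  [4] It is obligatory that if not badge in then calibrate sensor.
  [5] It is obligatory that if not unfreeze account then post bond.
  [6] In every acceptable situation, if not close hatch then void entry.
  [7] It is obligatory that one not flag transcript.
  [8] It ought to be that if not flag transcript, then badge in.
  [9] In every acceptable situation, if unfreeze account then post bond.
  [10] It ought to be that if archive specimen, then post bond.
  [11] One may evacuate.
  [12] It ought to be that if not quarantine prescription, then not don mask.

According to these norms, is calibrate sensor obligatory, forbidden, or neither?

Neither

Premise 4 is O(¬badge_in → calibrate_sensor), but O(¬badge_in) is not derivable from the premises, so it does not yield O(calibrate_sensor).
No premise or chain of K-axiom applications forces O(calibrate_sensor), and none forces O(¬calibrate_sensor). So calibrate_sensor is neither obligatory nor forbidden under these norms.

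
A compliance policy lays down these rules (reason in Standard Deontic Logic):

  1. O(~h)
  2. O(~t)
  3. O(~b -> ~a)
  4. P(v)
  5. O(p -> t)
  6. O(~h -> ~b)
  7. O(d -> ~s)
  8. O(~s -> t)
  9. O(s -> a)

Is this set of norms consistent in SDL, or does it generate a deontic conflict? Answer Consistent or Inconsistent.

Premise 1 gives O(~h).
With premise 6, O(~h -> ~b), the K-axiom yields O(~b).
With premise 3, O(~b -> ~a), the K-axiom yields O(~a).
Premise 9, O(s -> a), contraposes to O(~a -> ~s); with O(~a) we get O(~s).
Premise 8 is O(~s -> t); since O(~s), deontic closure gives O(t).
Yet premise 2 states O(~t).
We now have both O(t) and O(~t) — t is simultaneously obligatory and forbidden, violating the D-axiom.

Inconsistent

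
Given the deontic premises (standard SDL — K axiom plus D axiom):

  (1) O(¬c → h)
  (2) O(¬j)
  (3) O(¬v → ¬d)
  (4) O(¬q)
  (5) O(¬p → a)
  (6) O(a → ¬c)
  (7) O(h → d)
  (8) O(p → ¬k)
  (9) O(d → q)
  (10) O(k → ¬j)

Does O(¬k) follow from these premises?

From premise 4 we have O(¬q).
The contrapositive of premise 9 (O(d → q)) is O(¬q → ¬d), and O(¬q) is already established, so O(¬d).
Premise 7 is O(h → d); contrapositively O(¬d → ¬h). Since O(¬d) holds, K gives O(¬h).
Premise 1, O(¬c → h), contraposes to O(¬h → c); with O(¬h) we get O(c).
Premise 6, O(a → ¬c), contraposes to O(c → ¬a); with O(c) we get O(¬a).
Premise 5, O(¬p → a), contraposes to O(¬a → p); with O(¬a) we get O(p).
Applying K to premise 8 (O(p → ¬k)) and O(p) yields O(¬k).
Premises 2, 3, 10 do not contribute to this derivation.
So O(¬k) follows.

Yes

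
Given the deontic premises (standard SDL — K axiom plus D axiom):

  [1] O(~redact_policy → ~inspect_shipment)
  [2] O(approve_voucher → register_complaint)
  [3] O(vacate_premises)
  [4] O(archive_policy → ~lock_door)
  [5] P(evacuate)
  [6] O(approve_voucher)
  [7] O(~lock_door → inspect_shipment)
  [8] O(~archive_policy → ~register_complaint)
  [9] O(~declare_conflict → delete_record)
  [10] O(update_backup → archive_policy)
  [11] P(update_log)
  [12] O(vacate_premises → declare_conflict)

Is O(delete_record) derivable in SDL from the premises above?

No

Premise 9 is O(~declare_conflict → delete_record), but O(~declare_conflict) is not derivable from the premises, so it does not yield O(delete_record).
No other premise forces O(delete_record). An ideal world satisfying every premise can still have delete_record false, so O(delete_record) is not derivable.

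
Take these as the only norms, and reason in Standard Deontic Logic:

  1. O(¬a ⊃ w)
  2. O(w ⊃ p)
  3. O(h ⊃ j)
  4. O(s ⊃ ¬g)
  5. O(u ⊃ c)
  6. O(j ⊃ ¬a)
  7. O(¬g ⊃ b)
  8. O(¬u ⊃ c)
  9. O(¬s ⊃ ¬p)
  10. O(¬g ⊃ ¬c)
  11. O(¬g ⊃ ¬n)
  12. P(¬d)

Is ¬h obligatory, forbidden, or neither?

Obligatory

Premises 5 and 8 cover both cases: O(u ⊃ c) and O(¬u ⊃ c). Since u ∨ ¬u is a tautology, O(c) follows.
The contrapositive of premise 10 (O(¬g ⊃ ¬c)) is O(c ⊃ g), and O(c) is already established, so O(g).
The contrapositive of premise 4 (O(s ⊃ ¬g)) is O(g ⊃ ¬s), and O(g) is already established, so O(¬s).
From O(¬s) and premise 9, O(¬s ⊃ ¬p), we obtain O(¬p).
The contrapositive of premise 2 (O(w ⊃ p)) is O(¬p ⊃ ¬w), and O(¬p) is already established, so O(¬w).
Premise 1 is O(¬a ⊃ w); contrapositively O(¬w ⊃ a). Since O(¬w) holds, K gives O(a).
Premise 6, O(j ⊃ ¬a), contraposes to O(a ⊃ ¬j); with O(a) we get O(¬j).
Premise 3, O(h ⊃ j), contraposes to O(¬j ⊃ ¬h); with O(¬j) we get O(¬h).
Premises 7, 11, 12 do not contribute to this derivation.
Hence ¬h is obligatory.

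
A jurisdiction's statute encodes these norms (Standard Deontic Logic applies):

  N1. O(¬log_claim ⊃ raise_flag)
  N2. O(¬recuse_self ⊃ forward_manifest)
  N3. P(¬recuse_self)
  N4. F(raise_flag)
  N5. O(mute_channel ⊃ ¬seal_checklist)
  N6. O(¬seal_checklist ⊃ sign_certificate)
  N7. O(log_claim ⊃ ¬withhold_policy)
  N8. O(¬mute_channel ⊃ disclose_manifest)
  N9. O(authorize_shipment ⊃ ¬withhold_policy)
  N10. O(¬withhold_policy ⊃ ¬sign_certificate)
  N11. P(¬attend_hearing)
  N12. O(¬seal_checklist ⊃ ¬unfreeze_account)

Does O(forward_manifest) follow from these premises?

No

Premise 2 is O(¬recuse_self ⊃ forward_manifest), but O(¬recuse_self) is not derivable from the premises (the permission P(¬recuse_self) asserts only ¬O(recuse_self), not O(¬recuse_self)), so it does not yield O(forward_manifest).
No other premise forces O(forward_manifest). An ideal world satisfying every premise can still have forward_manifest false, so O(forward_manifest) is not derivable.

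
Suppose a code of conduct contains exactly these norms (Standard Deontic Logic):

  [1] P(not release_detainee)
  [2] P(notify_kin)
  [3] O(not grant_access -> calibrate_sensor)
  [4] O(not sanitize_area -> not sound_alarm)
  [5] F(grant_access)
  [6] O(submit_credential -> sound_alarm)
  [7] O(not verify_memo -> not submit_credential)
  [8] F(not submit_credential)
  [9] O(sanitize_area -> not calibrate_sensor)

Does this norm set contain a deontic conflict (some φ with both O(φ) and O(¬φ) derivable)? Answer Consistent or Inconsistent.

Premise 5 is F(grant_access), i.e. O(not grant_access).
With premise 3, O(not grant_access -> calibrate_sensor), the K-axiom yields O(calibrate_sensor).
Premise 9 is O(sanitize_area -> not calibrate_sensor); contrapositively O(calibrate_sensor -> not sanitize_area). Since O(calibrate_sensor) holds, K gives O(not sanitize_area).
With premise 4, O(not sanitize_area -> not sound_alarm), the K-axiom yields O(not sound_alarm).
Premise 6 is O(submit_credential -> sound_alarm); contrapositively O(not sound_alarm -> not submit_credential). Since O(not sound_alarm) holds, K gives O(not submit_credential).
However, F(not submit_credential) at premise 8 amounts to O(submit_credential).
We now have both O(not submit_credential) and O(submit_credential) — submit_credential is simultaneously obligatory and forbidden, violating the D-axiom.

Inconsistent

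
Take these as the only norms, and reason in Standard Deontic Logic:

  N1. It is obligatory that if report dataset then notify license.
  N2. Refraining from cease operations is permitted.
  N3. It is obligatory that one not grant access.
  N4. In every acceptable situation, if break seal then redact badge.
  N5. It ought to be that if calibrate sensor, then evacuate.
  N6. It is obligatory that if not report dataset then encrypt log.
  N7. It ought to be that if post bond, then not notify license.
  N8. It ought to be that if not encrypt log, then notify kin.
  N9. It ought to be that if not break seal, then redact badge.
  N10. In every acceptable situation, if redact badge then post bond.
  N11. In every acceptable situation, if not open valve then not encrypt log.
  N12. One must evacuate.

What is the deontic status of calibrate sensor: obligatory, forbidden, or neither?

Premise 5 is O(calibrate_sensor → evacuate); even if O(evacuate) held, inferring O(calibrate_sensor) would be affirming the consequent — invalid.
No premise or chain of K-axiom applications forces O(calibrate_sensor), and none forces O(¬calibrate_sensor). So calibrate_sensor is neither obligatory nor forbidden under these norms.

Neither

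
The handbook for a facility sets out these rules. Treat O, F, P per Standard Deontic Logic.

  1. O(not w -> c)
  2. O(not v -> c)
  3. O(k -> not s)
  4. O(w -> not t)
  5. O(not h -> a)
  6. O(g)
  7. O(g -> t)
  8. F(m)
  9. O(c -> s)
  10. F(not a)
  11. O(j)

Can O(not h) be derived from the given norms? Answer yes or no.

No

Premise 5 is O(not h -> a); even if O(a) held, inferring O(not h) would be affirming the consequent — invalid.
No other premise forces O(not h). An ideal world satisfying every premise can still have not h false, so O(not h) is not derivable.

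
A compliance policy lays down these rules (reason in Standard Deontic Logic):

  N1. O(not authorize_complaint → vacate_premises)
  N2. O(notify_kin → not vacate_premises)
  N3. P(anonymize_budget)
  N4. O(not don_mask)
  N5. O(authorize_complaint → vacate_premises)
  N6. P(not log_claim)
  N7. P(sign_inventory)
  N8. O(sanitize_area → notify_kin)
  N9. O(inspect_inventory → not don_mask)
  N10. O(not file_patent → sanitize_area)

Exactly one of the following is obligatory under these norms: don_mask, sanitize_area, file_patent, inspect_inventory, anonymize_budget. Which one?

file_patent

By case analysis on authorize_complaint: premise 5 gives O(authorize_complaint → vacate_premises) and premise 1 gives O(not authorize_complaint → vacate_premises), so O(vacate_premises) either way.
The contrapositive of premise 2 (O(notify_kin → not vacate_premises)) is O(vacate_premises → not notify_kin), and O(vacate_premises) is already established, so O(not notify_kin).
The contrapositive of premise 8 (O(sanitize_area → notify_kin)) is O(not notify_kin → not sanitize_area), and O(not notify_kin) is already established, so O(not sanitize_area).
Premise 10 is O(not file_patent → sanitize_area); contrapositively O(not sanitize_area → file_patent). Since O(not sanitize_area) holds, K gives O(file_patent).
So O(file_patent) holds — file_patent is obligatory. None of the other listed options is made obligatory by any chain of premises.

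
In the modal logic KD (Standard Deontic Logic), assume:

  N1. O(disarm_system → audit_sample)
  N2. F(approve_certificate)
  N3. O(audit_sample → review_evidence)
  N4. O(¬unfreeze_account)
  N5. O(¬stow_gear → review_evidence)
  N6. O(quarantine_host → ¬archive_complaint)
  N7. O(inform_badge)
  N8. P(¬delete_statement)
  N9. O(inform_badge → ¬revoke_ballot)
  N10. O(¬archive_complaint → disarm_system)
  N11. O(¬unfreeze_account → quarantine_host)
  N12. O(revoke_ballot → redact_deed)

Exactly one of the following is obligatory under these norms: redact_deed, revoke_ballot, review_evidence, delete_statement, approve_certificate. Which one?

From premise 4 we have O(¬unfreeze_account).
Premise 11 is O(¬unfreeze_account → quarantine_host); since O(¬unfreeze_account), deontic closure gives O(quarantine_host).
Premise 6 is O(quarantine_host → ¬archive_complaint); since O(quarantine_host), deontic closure gives O(¬archive_complaint).
Applying K to premise 10 (O(¬archive_complaint → disarm_system)) and O(¬archive_complaint) yields O(disarm_system).
Applying K to premise 1 (O(disarm_system → audit_sample)) and O(disarm_system) yields O(audit_sample).
With premise 3, O(audit_sample → review_evidence), the K-axiom yields O(review_evidence).
So O(review_evidence) holds — review_evidence is obligatory. None of the other listed options is made obligatory by any chain of premises.

review_evidence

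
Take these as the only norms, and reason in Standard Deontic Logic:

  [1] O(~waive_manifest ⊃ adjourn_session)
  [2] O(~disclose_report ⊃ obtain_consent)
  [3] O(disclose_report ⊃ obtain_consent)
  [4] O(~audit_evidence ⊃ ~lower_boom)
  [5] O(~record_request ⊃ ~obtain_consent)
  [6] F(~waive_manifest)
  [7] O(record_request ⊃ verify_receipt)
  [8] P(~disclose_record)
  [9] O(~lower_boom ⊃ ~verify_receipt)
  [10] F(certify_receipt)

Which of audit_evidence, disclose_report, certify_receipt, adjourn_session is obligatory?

audit_evidence

Premises 2 and 3 are O(~disclose_report ⊃ obtain_consent) and O(disclose_report ⊃ obtain_consent); every ideal world satisfies ~disclose_report or disclose_report, so in either case obtain_consent holds — hence O(obtain_consent).
The contrapositive of premise 5 (O(~record_request ⊃ ~obtain_consent)) is O(obtain_consent ⊃ record_request), and O(obtain_consent) is already established, so O(record_request).
From O(record_request) and premise 7, O(record_request ⊃ verify_receipt), we obtain O(verify_receipt).
The contrapositive of premise 9 (O(~lower_boom ⊃ ~verify_receipt)) is O(verify_receipt ⊃ lower_boom), and O(verify_receipt) is already established, so O(lower_boom).
Premise 4, O(~audit_evidence ⊃ ~lower_boom), contraposes to O(lower_boom ⊃ audit_evidence); with O(lower_boom) we get O(audit_evidence).
So O(audit_evidence) holds — audit_evidence is obligatory. None of the other listed options is made obligatory by any chain of premises.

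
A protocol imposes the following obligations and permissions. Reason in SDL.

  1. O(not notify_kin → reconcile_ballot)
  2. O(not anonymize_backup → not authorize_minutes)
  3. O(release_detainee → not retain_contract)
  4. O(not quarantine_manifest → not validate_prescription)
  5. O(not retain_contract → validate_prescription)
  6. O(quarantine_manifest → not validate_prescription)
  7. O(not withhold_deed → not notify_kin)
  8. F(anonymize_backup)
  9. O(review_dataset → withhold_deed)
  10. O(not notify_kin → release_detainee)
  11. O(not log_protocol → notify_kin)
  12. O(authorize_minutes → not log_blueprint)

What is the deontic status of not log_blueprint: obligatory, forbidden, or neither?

Neither

Premise 12 is O(authorize_minutes → not log_blueprint), but O(authorize_minutes) is not derivable from the premises, so it does not yield O(not log_blueprint).
No premise or chain of K-axiom applications forces O(not log_blueprint), and none forces O(log_blueprint). So not log_blueprint is neither obligatory nor forbidden under these norms.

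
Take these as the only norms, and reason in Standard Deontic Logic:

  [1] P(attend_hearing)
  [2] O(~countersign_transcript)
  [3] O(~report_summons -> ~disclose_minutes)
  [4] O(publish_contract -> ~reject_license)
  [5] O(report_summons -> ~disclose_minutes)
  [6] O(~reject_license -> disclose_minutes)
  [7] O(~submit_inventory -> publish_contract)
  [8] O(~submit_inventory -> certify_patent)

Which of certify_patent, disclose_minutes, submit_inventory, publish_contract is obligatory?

submit_inventory

By case analysis on report_summons: premise 5 gives O(report_summons -> ~disclose_minutes) and premise 3 gives O(~report_summons -> ~disclose_minutes), so O(~disclose_minutes) either way.
Premise 6 is O(~reject_license -> disclose_minutes); contrapositively O(~disclose_minutes -> reject_license). Since O(~disclose_minutes) holds, K gives O(reject_license).
The contrapositive of premise 4 (O(publish_contract -> ~reject_license)) is O(reject_license -> ~publish_contract), and O(reject_license) is already established, so O(~publish_contract).
Premise 7 is O(~submit_inventory -> publish_contract); contrapositively O(~publish_contract -> submit_inventory). Since O(~publish_contract) holds, K gives O(submit_inventory).
So O(submit_inventory) holds — submit_inventory is obligatory. None of the other listed options is made obligatory by any chain of premises.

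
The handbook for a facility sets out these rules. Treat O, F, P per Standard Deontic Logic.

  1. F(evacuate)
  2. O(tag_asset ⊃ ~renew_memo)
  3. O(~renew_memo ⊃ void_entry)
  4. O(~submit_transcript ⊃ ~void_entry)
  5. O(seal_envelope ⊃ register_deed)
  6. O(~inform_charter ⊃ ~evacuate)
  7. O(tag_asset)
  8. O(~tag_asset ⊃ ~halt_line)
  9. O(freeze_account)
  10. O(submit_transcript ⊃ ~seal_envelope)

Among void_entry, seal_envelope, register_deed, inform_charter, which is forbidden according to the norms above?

seal_envelope

Premise 7 states O(tag_asset) outright.
With premise 2, O(tag_asset ⊃ ~renew_memo), the K-axiom yields O(~renew_memo).
Premise 3 is O(~renew_memo ⊃ void_entry); since O(~renew_memo), deontic closure gives O(void_entry).
Premise 4, O(~submit_transcript ⊃ ~void_entry), contraposes to O(void_entry ⊃ submit_transcript); with O(void_entry) we get O(submit_transcript).
Premise 10 is O(submit_transcript ⊃ ~seal_envelope); since O(submit_transcript), deontic closure gives O(~seal_envelope).
So O(~seal_envelope) holds, i.e. seal_envelope is forbidden. None of the other listed options is forbidden under the premises.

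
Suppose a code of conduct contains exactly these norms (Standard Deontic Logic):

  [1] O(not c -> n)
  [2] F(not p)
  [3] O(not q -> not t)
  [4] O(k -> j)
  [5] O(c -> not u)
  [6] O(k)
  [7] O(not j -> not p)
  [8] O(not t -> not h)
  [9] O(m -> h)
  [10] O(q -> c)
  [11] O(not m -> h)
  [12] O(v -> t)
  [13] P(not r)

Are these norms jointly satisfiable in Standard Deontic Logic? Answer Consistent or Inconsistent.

Premise 7 is O(not j -> not p), but O(not j) is not derivable from the premises, so it does not yield O(not p).
So O(not p) is not derivable, and the apparent clash with O(p) does not arise.
A world satisfying every obligation exists (e.g. c=true, h=true, j=true, k=true, m=false, n=false, p=true, q=true, r=false, t=true, u=false, v=false); no atom is both obligatory and forbidden, so the set is consistent.

Consistent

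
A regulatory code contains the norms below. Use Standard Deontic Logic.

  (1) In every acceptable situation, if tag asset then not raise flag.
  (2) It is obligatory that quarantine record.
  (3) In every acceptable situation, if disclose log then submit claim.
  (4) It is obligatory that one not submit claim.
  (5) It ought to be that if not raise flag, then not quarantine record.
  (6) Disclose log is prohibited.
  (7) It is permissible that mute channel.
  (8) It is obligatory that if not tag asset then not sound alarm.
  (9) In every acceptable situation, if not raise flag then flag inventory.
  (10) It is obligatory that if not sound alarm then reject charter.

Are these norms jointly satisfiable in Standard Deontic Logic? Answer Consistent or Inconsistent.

Premise 3 is O(disclose_log → submit_claim), but O(disclose_log) is not derivable from the premises, so it does not yield O(submit_claim).
So O(submit_claim) is not derivable, and the apparent clash with O(¬submit_claim) does not arise.
A world satisfying every obligation exists (e.g. disclose_log=false, flag_inventory=false, mute_channel=false, quarantine_record=true, raise_flag=true, reject_charter=true, sound_alarm=false, submit_claim=false, tag_asset=false); no atom is both obligatory and forbidden, so the set is consistent.

Consistent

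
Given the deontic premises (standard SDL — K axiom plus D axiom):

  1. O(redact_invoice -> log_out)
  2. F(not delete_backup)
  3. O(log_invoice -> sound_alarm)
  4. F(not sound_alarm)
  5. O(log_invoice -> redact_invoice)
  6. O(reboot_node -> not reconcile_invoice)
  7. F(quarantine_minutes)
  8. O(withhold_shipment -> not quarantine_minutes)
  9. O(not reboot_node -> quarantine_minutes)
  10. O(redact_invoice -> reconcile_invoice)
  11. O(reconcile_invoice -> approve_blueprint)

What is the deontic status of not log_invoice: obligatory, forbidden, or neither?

Premise 7 is F(quarantine_minutes), i.e. O(not quarantine_minutes).
Premise 9, O(not reboot_node -> quarantine_minutes), contraposes to O(not quarantine_minutes -> reboot_node); with O(not quarantine_minutes) we get O(reboot_node).
From O(reboot_node) and premise 6, O(reboot_node -> not reconcile_invoice), we obtain O(not reconcile_invoice).
Premise 10, O(redact_invoice -> reconcile_invoice), contraposes to O(not reconcile_invoice -> not redact_invoice); with O(not reconcile_invoice) we get O(not redact_invoice).
Premise 5 is O(log_invoice -> redact_invoice); contrapositively O(not redact_invoice -> not log_invoice). Since O(not redact_invoice) holds, K gives O(not log_invoice).
Premises 1, 2, 3, 4, 8, 11 do not contribute to this derivation.
Hence not log_invoice is obligatory.

Obligatory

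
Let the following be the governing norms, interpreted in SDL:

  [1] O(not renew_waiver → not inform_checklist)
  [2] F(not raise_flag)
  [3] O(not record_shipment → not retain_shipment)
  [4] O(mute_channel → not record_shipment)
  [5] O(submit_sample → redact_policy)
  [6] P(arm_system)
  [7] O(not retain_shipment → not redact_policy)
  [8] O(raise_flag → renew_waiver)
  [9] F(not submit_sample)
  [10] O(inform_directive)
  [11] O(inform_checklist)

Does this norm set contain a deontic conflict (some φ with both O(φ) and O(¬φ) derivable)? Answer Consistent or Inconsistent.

Premise 1 is O(not renew_waiver → not inform_checklist), but O(not renew_waiver) is not derivable from the premises, so it does not yield O(not inform_checklist).
So O(not inform_checklist) is not derivable, and the apparent clash with O(inform_checklist) does not arise.
A world satisfying every obligation exists (e.g. arm_system=false, inform_checklist=true, inform_directive=true, mute_channel=false, raise_flag=true, record_shipment=true, redact_policy=true, renew_waiver=true, retain_shipment=true, submit_sample=true); no atom is both obligatory and forbidden, so the set is consistent.

Consistent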